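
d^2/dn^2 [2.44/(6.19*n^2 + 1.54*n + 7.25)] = (-186.982568*n^2 - 46.519088*n + 2.44*(12.38*n + 1.54)*(24.76*n + 3.08) - 219.0022)/(6.19*n^2 + 1.54*n + 7.25)^3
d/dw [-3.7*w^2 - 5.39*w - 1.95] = -7.4*w - 5.39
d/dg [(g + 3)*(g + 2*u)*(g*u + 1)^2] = (g*u + 1)*(2*u*(g + 3)*(g + 2*u) + (g + 3)*(g*u + 1) + (g + 2*u)*(g*u + 1))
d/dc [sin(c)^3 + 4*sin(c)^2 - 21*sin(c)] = (3*sin(c)^2 + 8*sin(c) - 21)*cos(c)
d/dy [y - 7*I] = 1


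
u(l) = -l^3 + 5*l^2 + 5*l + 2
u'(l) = -3*l^2 + 10*l + 5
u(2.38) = 28.74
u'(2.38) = 11.81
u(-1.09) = 3.79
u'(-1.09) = -9.46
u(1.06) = 11.73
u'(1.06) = 12.23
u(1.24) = 13.98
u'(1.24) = 12.79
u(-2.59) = 39.96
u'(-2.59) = -41.02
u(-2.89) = 53.45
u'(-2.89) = -48.96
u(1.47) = 16.98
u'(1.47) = 13.22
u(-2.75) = 46.86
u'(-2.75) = -45.19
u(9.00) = -277.00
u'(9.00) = -148.00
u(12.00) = -946.00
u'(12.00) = -307.00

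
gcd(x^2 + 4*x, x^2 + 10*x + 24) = x + 4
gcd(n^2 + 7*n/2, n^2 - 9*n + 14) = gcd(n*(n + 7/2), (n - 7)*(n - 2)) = 1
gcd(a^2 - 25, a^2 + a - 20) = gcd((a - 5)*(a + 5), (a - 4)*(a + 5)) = a + 5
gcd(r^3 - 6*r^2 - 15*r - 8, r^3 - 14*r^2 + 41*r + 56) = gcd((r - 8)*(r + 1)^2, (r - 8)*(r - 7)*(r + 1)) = r^2 - 7*r - 8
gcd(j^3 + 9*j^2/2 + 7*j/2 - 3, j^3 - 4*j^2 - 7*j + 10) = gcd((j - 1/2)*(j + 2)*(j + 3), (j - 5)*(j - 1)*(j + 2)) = j + 2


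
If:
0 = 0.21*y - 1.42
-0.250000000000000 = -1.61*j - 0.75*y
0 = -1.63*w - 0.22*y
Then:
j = -2.99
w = -0.91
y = 6.76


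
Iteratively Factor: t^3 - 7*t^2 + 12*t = (t - 3)*(t^2 - 4*t) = t*(t - 3)*(t - 4)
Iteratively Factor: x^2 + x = (x)*(x + 1)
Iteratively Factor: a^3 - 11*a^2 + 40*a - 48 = (a - 4)*(a^2 - 7*a + 12) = (a - 4)*(a - 3)*(a - 4)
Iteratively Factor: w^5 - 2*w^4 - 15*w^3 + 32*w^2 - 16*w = (w + 4)*(w^4 - 6*w^3 + 9*w^2 - 4*w) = (w - 1)*(w + 4)*(w^3 - 5*w^2 + 4*w) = w*(w - 1)*(w + 4)*(w^2 - 5*w + 4) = w*(w - 4)*(w - 1)*(w + 4)*(w - 1)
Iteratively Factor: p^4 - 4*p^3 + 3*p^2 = (p)*(p^3 - 4*p^2 + 3*p) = p*(p - 1)*(p^2 - 3*p) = p^2*(p - 1)*(p - 3)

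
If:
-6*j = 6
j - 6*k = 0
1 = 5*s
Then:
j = -1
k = -1/6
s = 1/5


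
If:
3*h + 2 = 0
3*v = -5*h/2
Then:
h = -2/3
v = 5/9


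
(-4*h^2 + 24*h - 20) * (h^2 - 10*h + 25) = -4*h^4 + 64*h^3 - 360*h^2 + 800*h - 500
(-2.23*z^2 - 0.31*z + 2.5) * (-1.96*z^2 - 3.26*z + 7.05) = 4.3708*z^4 + 7.8774*z^3 - 19.6109*z^2 - 10.3355*z + 17.625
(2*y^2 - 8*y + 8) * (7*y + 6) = 14*y^3 - 44*y^2 + 8*y + 48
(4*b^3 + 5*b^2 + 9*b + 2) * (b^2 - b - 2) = 4*b^5 + b^4 - 4*b^3 - 17*b^2 - 20*b - 4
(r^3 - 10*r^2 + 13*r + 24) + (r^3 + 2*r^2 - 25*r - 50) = 2*r^3 - 8*r^2 - 12*r - 26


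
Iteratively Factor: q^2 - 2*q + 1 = (q - 1)*(q - 1)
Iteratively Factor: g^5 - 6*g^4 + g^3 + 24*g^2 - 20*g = (g - 1)*(g^4 - 5*g^3 - 4*g^2 + 20*g) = (g - 2)*(g - 1)*(g^3 - 3*g^2 - 10*g) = (g - 5)*(g - 2)*(g - 1)*(g^2 + 2*g) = (g - 5)*(g - 2)*(g - 1)*(g + 2)*(g)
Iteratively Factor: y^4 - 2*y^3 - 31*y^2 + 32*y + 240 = (y + 3)*(y^3 - 5*y^2 - 16*y + 80) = (y - 5)*(y + 3)*(y^2 - 16) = (y - 5)*(y - 4)*(y + 3)*(y + 4)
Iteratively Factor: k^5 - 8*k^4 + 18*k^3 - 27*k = (k - 3)*(k^4 - 5*k^3 + 3*k^2 + 9*k) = (k - 3)*(k + 1)*(k^3 - 6*k^2 + 9*k) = (k - 3)^2*(k + 1)*(k^2 - 3*k) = (k - 3)^3*(k + 1)*(k)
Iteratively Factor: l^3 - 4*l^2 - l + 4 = (l - 4)*(l^2 - 1) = (l - 4)*(l - 1)*(l + 1)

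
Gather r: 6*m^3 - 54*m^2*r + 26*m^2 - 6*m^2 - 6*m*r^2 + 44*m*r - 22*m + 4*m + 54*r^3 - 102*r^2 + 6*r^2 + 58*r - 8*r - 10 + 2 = 6*m^3 + 20*m^2 - 18*m + 54*r^3 + r^2*(-6*m - 96) + r*(-54*m^2 + 44*m + 50) - 8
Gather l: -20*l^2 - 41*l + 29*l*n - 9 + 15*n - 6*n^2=-20*l^2 + l*(29*n - 41) - 6*n^2 + 15*n - 9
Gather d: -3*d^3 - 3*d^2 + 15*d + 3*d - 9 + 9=-3*d^3 - 3*d^2 + 18*d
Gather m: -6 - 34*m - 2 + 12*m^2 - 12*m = 12*m^2 - 46*m - 8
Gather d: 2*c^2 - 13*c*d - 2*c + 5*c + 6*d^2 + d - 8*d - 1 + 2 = 2*c^2 + 3*c + 6*d^2 + d*(-13*c - 7) + 1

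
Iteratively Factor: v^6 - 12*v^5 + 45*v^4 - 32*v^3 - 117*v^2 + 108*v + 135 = (v - 3)*(v^5 - 9*v^4 + 18*v^3 + 22*v^2 - 51*v - 45) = (v - 3)*(v + 1)*(v^4 - 10*v^3 + 28*v^2 - 6*v - 45) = (v - 3)*(v + 1)^2*(v^3 - 11*v^2 + 39*v - 45) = (v - 5)*(v - 3)*(v + 1)^2*(v^2 - 6*v + 9) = (v - 5)*(v - 3)^2*(v + 1)^2*(v - 3)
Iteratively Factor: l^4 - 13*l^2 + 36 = (l + 3)*(l^3 - 3*l^2 - 4*l + 12) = (l - 3)*(l + 3)*(l^2 - 4) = (l - 3)*(l - 2)*(l + 3)*(l + 2)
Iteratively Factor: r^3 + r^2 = (r)*(r^2 + r) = r^2*(r + 1)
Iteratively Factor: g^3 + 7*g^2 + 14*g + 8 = (g + 2)*(g^2 + 5*g + 4) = (g + 2)*(g + 4)*(g + 1)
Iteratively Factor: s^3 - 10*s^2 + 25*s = (s - 5)*(s^2 - 5*s) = s*(s - 5)*(s - 5)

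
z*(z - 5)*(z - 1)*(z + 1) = z^4 - 5*z^3 - z^2 + 5*z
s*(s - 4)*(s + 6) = s^3 + 2*s^2 - 24*s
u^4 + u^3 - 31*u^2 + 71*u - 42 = (u - 3)*(u - 2)*(u - 1)*(u + 7)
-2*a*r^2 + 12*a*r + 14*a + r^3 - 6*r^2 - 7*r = (-2*a + r)*(r - 7)*(r + 1)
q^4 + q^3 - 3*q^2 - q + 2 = (q - 1)^2*(q + 1)*(q + 2)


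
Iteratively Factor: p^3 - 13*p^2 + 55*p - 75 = (p - 5)*(p^2 - 8*p + 15) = (p - 5)*(p - 3)*(p - 5)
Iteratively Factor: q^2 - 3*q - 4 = (q - 4)*(q + 1)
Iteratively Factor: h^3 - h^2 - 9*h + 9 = (h - 3)*(h^2 + 2*h - 3) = (h - 3)*(h + 3)*(h - 1)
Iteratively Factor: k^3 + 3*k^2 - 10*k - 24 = (k + 2)*(k^2 + k - 12) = (k + 2)*(k + 4)*(k - 3)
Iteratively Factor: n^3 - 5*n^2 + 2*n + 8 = (n + 1)*(n^2 - 6*n + 8) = (n - 2)*(n + 1)*(n - 4)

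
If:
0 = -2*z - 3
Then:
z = -3/2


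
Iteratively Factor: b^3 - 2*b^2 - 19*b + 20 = (b - 5)*(b^2 + 3*b - 4) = (b - 5)*(b + 4)*(b - 1)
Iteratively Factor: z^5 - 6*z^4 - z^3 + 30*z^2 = (z)*(z^4 - 6*z^3 - z^2 + 30*z) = z*(z - 3)*(z^3 - 3*z^2 - 10*z) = z^2*(z - 3)*(z^2 - 3*z - 10) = z^2*(z - 5)*(z - 3)*(z + 2)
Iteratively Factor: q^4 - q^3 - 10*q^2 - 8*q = (q)*(q^3 - q^2 - 10*q - 8) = q*(q + 1)*(q^2 - 2*q - 8) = q*(q + 1)*(q + 2)*(q - 4)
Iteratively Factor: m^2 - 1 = (m + 1)*(m - 1)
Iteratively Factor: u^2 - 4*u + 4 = (u - 2)*(u - 2)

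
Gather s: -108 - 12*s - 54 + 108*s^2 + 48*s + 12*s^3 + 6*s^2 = 12*s^3 + 114*s^2 + 36*s - 162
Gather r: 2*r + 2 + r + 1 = 3*r + 3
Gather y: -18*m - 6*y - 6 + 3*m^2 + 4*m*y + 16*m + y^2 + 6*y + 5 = 3*m^2 + 4*m*y - 2*m + y^2 - 1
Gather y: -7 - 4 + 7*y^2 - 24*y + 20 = 7*y^2 - 24*y + 9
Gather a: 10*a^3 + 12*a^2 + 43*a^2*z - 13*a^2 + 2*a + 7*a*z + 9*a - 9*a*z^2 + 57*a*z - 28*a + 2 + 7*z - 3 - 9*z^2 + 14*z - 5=10*a^3 + a^2*(43*z - 1) + a*(-9*z^2 + 64*z - 17) - 9*z^2 + 21*z - 6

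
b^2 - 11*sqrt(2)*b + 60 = (b - 6*sqrt(2))*(b - 5*sqrt(2))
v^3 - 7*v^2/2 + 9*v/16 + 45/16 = (v - 3)*(v - 5/4)*(v + 3/4)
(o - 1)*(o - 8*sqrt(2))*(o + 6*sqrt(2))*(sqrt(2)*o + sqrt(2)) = sqrt(2)*o^4 - 4*o^3 - 97*sqrt(2)*o^2 + 4*o + 96*sqrt(2)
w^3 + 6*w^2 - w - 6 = (w - 1)*(w + 1)*(w + 6)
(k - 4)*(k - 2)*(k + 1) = k^3 - 5*k^2 + 2*k + 8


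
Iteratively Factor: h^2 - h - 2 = (h + 1)*(h - 2)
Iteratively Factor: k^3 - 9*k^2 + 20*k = (k - 5)*(k^2 - 4*k) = (k - 5)*(k - 4)*(k)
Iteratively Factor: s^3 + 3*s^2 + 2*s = (s)*(s^2 + 3*s + 2) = s*(s + 1)*(s + 2)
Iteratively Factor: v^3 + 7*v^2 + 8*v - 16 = (v - 1)*(v^2 + 8*v + 16) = (v - 1)*(v + 4)*(v + 4)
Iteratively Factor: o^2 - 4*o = (o)*(o - 4)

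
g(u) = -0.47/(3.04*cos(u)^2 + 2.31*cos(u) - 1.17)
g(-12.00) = -0.16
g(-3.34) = 0.92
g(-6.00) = -0.12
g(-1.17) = -2.42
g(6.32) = -0.11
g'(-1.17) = 53.84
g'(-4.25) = 0.07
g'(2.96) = 1.24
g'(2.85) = 1.35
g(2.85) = 0.79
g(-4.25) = 0.29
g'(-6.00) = -0.07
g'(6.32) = -0.01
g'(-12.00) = -0.22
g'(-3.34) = 1.29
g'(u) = -0.47*(6.08*sin(u)*cos(u) + 2.31*sin(u))/(3.04*cos(u)^2 + 2.31*cos(u) - 1.17)^2 = -(2.8576*cos(u) + 1.0857)*sin(u)/(3.04*cos(u)^2 + 2.31*cos(u) - 1.17)^2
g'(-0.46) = 0.15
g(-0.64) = -0.18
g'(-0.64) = 0.29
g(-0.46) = -0.14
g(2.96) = 0.94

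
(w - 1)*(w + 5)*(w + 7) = w^3 + 11*w^2 + 23*w - 35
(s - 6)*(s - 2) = s^2 - 8*s + 12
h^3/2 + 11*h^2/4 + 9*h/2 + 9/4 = (h/2 + 1/2)*(h + 3/2)*(h + 3)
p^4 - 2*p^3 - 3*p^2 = p^2*(p - 3)*(p + 1)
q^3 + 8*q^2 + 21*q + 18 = (q + 2)*(q + 3)^2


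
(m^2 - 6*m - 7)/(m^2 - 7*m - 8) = (m - 7)/(m - 8)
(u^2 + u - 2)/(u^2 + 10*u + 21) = (u^2 + u - 2)/(u^2 + 10*u + 21)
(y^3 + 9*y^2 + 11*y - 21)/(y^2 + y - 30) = (y^3 + 9*y^2 + 11*y - 21)/(y^2 + y - 30)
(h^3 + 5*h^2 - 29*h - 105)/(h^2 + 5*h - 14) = (h^2 - 2*h - 15)/(h - 2)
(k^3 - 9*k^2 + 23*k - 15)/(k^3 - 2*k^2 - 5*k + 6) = (k - 5)/(k + 2)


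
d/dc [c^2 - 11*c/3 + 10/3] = 2*c - 11/3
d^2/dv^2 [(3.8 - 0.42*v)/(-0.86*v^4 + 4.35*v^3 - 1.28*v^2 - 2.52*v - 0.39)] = (3.727584*v^7 - 81.34912*v^6 + 476.932716*v^5 - 957.653424*v^4 + 313.359936*v^3 + 236.42268*v^2 - 113.481864*v - 45.294672)/(0.636056*v^12 - 9.65178*v^11 + 51.660114*v^10 - 105.452379*v^9 + 21.190884*v^8 + 129.563136*v^7 - 40.991779*v^6 - 78.444288*v^5 + 1.043802*v^4 + 21.566007*v^3 + 8.014032*v^2 + 1.149876*v + 0.059319)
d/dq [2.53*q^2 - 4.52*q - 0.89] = 5.06*q - 4.52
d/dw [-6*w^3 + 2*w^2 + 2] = 2*w*(2 - 9*w)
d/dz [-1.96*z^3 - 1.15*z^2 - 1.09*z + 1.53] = -5.88*z^2 - 2.3*z - 1.09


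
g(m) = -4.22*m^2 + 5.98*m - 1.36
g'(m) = 5.98 - 8.44*m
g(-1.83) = -26.44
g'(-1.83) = 21.43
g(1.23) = -0.39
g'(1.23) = -4.40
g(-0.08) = -1.87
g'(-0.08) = 6.66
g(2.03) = -6.61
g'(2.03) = -11.15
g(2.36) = -10.75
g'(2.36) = -13.94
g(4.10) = -47.78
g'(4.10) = -28.62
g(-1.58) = -21.34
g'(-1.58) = 19.32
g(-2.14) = -33.48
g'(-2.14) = 24.04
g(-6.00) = -189.16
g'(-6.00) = 56.62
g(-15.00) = -1040.56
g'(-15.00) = 132.58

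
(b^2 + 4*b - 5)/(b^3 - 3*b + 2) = (b + 5)/(b^2 + b - 2)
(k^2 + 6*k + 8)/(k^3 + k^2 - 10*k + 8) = (k + 2)/(k^2 - 3*k + 2)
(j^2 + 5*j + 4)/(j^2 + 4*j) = (j + 1)/j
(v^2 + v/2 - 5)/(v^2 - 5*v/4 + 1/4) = 2*(2*v^2 + v - 10)/(4*v^2 - 5*v + 1)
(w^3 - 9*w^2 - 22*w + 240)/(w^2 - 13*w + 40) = (w^2 - w - 30)/(w - 5)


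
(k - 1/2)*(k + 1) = k^2 + k/2 - 1/2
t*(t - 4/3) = t^2 - 4*t/3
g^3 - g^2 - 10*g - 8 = (g - 4)*(g + 1)*(g + 2)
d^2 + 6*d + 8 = (d + 2)*(d + 4)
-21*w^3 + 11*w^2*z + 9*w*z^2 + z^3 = (-w + z)*(3*w + z)*(7*w + z)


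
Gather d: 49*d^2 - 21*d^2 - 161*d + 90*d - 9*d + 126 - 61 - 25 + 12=28*d^2 - 80*d + 52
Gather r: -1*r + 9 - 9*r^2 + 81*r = -9*r^2 + 80*r + 9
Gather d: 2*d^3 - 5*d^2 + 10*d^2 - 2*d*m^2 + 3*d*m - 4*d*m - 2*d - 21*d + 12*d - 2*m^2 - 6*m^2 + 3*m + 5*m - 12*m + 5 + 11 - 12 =2*d^3 + 5*d^2 + d*(-2*m^2 - m - 11) - 8*m^2 - 4*m + 4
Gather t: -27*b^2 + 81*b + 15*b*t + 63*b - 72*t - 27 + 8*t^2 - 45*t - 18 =-27*b^2 + 144*b + 8*t^2 + t*(15*b - 117) - 45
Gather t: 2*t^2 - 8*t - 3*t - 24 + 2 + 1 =2*t^2 - 11*t - 21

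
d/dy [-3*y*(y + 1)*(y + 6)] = -9*y^2 - 42*y - 18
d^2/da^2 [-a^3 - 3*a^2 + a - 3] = -6*a - 6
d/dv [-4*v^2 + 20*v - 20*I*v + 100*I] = -8*v + 20 - 20*I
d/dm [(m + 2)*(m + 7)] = 2*m + 9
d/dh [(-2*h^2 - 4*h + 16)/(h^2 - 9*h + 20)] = 2*(11*h^2 - 56*h + 32)/(h^4 - 18*h^3 + 121*h^2 - 360*h + 400)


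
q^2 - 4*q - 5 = (q - 5)*(q + 1)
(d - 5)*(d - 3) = d^2 - 8*d + 15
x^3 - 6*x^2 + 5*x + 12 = (x - 4)*(x - 3)*(x + 1)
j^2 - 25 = (j - 5)*(j + 5)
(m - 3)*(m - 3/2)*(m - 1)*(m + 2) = m^4 - 7*m^3/2 - 2*m^2 + 27*m/2 - 9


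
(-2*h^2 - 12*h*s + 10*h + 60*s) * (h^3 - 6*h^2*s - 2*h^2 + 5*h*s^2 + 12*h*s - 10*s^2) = -2*h^5 + 14*h^4 + 62*h^3*s^2 - 20*h^3 - 60*h^2*s^3 - 434*h^2*s^2 + 420*h*s^3 + 620*h*s^2 - 600*s^3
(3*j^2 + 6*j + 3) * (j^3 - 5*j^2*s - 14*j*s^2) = 3*j^5 - 15*j^4*s + 6*j^4 - 42*j^3*s^2 - 30*j^3*s + 3*j^3 - 84*j^2*s^2 - 15*j^2*s - 42*j*s^2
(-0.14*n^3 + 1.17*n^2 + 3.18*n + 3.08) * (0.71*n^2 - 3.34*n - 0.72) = -0.0994*n^5 + 1.2983*n^4 - 1.5492*n^3 - 9.2768*n^2 - 12.5768*n - 2.2176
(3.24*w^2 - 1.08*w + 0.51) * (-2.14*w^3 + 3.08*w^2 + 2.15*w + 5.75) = -6.9336*w^5 + 12.2904*w^4 + 2.5482*w^3 + 17.8788*w^2 - 5.1135*w + 2.9325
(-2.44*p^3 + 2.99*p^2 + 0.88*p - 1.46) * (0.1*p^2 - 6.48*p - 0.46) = -0.244*p^5 + 16.1102*p^4 - 18.1648*p^3 - 7.2238*p^2 + 9.056*p + 0.6716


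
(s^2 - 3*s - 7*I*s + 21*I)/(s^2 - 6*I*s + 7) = (s - 3)/(s + I)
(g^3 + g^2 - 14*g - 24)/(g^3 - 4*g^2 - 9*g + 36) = (g + 2)/(g - 3)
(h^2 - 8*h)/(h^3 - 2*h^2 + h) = (h - 8)/(h^2 - 2*h + 1)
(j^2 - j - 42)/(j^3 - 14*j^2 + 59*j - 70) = (j + 6)/(j^2 - 7*j + 10)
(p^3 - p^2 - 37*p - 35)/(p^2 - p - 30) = (p^2 - 6*p - 7)/(p - 6)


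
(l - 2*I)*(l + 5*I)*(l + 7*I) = l^3 + 10*I*l^2 - 11*l + 70*I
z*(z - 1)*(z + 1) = z^3 - z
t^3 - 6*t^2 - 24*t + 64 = (t - 8)*(t - 2)*(t + 4)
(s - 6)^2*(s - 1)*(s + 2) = s^4 - 11*s^3 + 22*s^2 + 60*s - 72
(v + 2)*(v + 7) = v^2 + 9*v + 14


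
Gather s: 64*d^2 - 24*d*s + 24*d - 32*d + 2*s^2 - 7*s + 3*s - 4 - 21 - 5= 64*d^2 - 8*d + 2*s^2 + s*(-24*d - 4) - 30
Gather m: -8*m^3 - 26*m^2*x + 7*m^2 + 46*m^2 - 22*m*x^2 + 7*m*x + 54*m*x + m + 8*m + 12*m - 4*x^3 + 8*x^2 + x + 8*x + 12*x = -8*m^3 + m^2*(53 - 26*x) + m*(-22*x^2 + 61*x + 21) - 4*x^3 + 8*x^2 + 21*x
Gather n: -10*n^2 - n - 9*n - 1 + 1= -10*n^2 - 10*n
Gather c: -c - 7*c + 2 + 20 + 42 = 64 - 8*c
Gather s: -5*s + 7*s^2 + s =7*s^2 - 4*s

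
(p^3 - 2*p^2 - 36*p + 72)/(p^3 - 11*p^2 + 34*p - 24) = (p^2 + 4*p - 12)/(p^2 - 5*p + 4)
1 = 1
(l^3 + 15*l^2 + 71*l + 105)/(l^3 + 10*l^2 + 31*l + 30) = (l + 7)/(l + 2)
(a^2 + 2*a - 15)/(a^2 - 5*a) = (a^2 + 2*a - 15)/(a*(a - 5))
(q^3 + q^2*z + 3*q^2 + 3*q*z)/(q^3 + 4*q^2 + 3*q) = (q + z)/(q + 1)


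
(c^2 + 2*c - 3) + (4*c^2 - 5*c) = 5*c^2 - 3*c - 3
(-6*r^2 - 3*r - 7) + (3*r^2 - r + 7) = -3*r^2 - 4*r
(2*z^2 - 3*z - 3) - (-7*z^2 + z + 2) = 9*z^2 - 4*z - 5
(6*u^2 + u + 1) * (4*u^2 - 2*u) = 24*u^4 - 8*u^3 + 2*u^2 - 2*u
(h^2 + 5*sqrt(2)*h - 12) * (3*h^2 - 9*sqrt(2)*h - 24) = 3*h^4 + 6*sqrt(2)*h^3 - 150*h^2 - 12*sqrt(2)*h + 288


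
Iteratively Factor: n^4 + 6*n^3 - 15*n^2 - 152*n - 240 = (n + 4)*(n^3 + 2*n^2 - 23*n - 60) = (n + 3)*(n + 4)*(n^2 - n - 20) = (n + 3)*(n + 4)^2*(n - 5)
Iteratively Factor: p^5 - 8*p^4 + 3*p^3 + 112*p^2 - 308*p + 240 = (p + 4)*(p^4 - 12*p^3 + 51*p^2 - 92*p + 60) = (p - 2)*(p + 4)*(p^3 - 10*p^2 + 31*p - 30) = (p - 5)*(p - 2)*(p + 4)*(p^2 - 5*p + 6) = (p - 5)*(p - 2)^2*(p + 4)*(p - 3)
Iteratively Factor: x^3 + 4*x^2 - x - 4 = (x + 4)*(x^2 - 1) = (x - 1)*(x + 4)*(x + 1)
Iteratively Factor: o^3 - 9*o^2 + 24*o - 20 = (o - 5)*(o^2 - 4*o + 4) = (o - 5)*(o - 2)*(o - 2)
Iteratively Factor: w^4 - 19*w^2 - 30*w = (w)*(w^3 - 19*w - 30) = w*(w + 3)*(w^2 - 3*w - 10) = w*(w + 2)*(w + 3)*(w - 5)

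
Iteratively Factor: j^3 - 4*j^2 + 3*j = (j - 3)*(j^2 - j) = (j - 3)*(j - 1)*(j)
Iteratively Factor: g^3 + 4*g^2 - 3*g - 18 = (g + 3)*(g^2 + g - 6) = (g - 2)*(g + 3)*(g + 3)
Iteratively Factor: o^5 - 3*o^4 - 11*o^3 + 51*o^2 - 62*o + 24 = (o - 2)*(o^4 - o^3 - 13*o^2 + 25*o - 12) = (o - 2)*(o + 4)*(o^3 - 5*o^2 + 7*o - 3) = (o - 2)*(o - 1)*(o + 4)*(o^2 - 4*o + 3) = (o - 2)*(o - 1)^2*(o + 4)*(o - 3)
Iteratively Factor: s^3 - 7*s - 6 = (s + 2)*(s^2 - 2*s - 3) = (s - 3)*(s + 2)*(s + 1)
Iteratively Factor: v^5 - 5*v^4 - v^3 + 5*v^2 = (v + 1)*(v^4 - 6*v^3 + 5*v^2) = (v - 5)*(v + 1)*(v^3 - v^2) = v*(v - 5)*(v + 1)*(v^2 - v) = v^2*(v - 5)*(v + 1)*(v - 1)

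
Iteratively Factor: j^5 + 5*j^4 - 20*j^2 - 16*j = (j + 2)*(j^4 + 3*j^3 - 6*j^2 - 8*j) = j*(j + 2)*(j^3 + 3*j^2 - 6*j - 8) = j*(j - 2)*(j + 2)*(j^2 + 5*j + 4) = j*(j - 2)*(j + 1)*(j + 2)*(j + 4)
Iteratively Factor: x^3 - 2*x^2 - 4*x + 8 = (x - 2)*(x^2 - 4) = (x - 2)*(x + 2)*(x - 2)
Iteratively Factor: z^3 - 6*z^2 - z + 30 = (z + 2)*(z^2 - 8*z + 15) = (z - 3)*(z + 2)*(z - 5)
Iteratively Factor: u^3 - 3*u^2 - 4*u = (u + 1)*(u^2 - 4*u) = u*(u + 1)*(u - 4)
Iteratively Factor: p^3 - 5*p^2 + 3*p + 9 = (p - 3)*(p^2 - 2*p - 3) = (p - 3)^2*(p + 1)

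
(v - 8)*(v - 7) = v^2 - 15*v + 56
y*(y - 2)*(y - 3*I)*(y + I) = y^4 - 2*y^3 - 2*I*y^3 + 3*y^2 + 4*I*y^2 - 6*y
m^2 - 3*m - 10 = (m - 5)*(m + 2)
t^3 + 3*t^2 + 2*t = t*(t + 1)*(t + 2)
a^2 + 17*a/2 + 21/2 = (a + 3/2)*(a + 7)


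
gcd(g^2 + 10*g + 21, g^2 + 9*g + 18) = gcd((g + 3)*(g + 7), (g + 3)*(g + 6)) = g + 3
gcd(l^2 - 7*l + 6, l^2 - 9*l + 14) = 1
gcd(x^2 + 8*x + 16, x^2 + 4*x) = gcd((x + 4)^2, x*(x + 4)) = x + 4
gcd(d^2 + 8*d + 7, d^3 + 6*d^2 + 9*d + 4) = d + 1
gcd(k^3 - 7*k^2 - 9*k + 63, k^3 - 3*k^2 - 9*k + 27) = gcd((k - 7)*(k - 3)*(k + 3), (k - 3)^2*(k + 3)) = k^2 - 9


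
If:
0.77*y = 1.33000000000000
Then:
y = 1.73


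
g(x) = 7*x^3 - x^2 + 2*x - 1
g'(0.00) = 2.00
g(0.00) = -1.00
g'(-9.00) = 1721.00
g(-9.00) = -5203.00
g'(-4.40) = 417.36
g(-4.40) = -625.45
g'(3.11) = 198.89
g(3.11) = 206.11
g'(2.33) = 111.35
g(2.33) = 86.78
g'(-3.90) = 329.21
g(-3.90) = -439.24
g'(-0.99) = 24.56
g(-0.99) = -10.75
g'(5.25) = 570.31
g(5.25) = 994.86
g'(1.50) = 46.25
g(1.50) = 23.38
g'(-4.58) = 451.66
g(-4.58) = -703.64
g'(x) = 21*x^2 - 2*x + 2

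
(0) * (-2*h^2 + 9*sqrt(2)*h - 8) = 0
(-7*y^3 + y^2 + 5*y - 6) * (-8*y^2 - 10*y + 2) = 56*y^5 + 62*y^4 - 64*y^3 + 70*y - 12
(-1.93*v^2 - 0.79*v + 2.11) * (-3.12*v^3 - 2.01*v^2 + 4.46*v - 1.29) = 6.0216*v^5 + 6.3441*v^4 - 13.6031*v^3 - 5.2748*v^2 + 10.4297*v - 2.7219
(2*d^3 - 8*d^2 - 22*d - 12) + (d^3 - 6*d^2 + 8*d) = 3*d^3 - 14*d^2 - 14*d - 12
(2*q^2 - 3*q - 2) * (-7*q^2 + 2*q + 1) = -14*q^4 + 25*q^3 + 10*q^2 - 7*q - 2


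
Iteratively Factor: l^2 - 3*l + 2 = (l - 1)*(l - 2)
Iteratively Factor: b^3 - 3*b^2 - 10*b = (b)*(b^2 - 3*b - 10) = b*(b + 2)*(b - 5)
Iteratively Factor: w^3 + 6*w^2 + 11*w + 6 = (w + 2)*(w^2 + 4*w + 3) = (w + 2)*(w + 3)*(w + 1)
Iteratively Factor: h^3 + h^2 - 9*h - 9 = (h + 3)*(h^2 - 2*h - 3) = (h + 1)*(h + 3)*(h - 3)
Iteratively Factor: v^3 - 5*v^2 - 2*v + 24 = (v - 3)*(v^2 - 2*v - 8) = (v - 3)*(v + 2)*(v - 4)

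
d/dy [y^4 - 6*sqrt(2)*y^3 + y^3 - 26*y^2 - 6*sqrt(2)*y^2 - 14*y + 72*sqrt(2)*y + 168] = 4*y^3 - 18*sqrt(2)*y^2 + 3*y^2 - 52*y - 12*sqrt(2)*y - 14 + 72*sqrt(2)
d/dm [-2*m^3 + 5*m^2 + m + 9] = -6*m^2 + 10*m + 1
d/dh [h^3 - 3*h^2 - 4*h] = 3*h^2 - 6*h - 4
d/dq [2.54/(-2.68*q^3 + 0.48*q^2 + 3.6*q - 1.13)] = (20.4216*q^2 - 2.4384*q - 9.144)/(2.68*q^3 - 0.48*q^2 - 3.6*q + 1.13)^2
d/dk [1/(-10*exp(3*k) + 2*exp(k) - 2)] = (15*exp(2*k) - 1)*exp(k)/(2*(5*exp(3*k) - exp(k) + 1)^2)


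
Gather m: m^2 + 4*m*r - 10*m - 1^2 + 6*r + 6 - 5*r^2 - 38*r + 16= m^2 + m*(4*r - 10) - 5*r^2 - 32*r + 21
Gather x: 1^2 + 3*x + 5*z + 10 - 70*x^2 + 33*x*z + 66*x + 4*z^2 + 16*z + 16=-70*x^2 + x*(33*z + 69) + 4*z^2 + 21*z + 27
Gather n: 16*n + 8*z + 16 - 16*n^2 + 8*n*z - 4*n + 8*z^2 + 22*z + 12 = -16*n^2 + n*(8*z + 12) + 8*z^2 + 30*z + 28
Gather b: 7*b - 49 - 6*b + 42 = b - 7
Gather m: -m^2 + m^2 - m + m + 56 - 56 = 0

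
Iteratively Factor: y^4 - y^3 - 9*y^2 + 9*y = (y - 3)*(y^3 + 2*y^2 - 3*y) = (y - 3)*(y + 3)*(y^2 - y) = y*(y - 3)*(y + 3)*(y - 1)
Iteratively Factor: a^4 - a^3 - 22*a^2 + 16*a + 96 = (a - 4)*(a^3 + 3*a^2 - 10*a - 24) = (a - 4)*(a + 4)*(a^2 - a - 6) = (a - 4)*(a - 3)*(a + 4)*(a + 2)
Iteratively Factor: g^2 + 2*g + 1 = (g + 1)*(g + 1)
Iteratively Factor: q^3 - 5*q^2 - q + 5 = (q - 5)*(q^2 - 1) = (q - 5)*(q - 1)*(q + 1)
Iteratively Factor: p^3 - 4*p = (p + 2)*(p^2 - 2*p) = p*(p + 2)*(p - 2)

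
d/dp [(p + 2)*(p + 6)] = 2*p + 8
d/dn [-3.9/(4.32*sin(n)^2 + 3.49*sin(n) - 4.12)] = (33.696*sin(n) + 13.611)*cos(n)/(4.32*sin(n)^2 + 3.49*sin(n) - 4.12)^2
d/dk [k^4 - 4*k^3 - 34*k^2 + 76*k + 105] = 4*k^3 - 12*k^2 - 68*k + 76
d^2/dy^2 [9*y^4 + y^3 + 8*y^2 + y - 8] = 108*y^2 + 6*y + 16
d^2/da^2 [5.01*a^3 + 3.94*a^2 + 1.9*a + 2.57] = 30.06*a + 7.88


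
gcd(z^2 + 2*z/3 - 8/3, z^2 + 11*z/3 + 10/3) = z + 2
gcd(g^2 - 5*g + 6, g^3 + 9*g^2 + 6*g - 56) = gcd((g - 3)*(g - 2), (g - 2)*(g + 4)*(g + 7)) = g - 2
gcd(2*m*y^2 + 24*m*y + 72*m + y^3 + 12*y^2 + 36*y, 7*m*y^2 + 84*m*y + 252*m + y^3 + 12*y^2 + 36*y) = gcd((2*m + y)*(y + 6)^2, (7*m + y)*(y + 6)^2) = y^2 + 12*y + 36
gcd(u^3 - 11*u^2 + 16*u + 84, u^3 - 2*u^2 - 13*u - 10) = u + 2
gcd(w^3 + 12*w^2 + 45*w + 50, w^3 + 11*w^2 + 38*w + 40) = w^2 + 7*w + 10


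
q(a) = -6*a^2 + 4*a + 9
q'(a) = 4 - 12*a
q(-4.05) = -105.62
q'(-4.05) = 52.60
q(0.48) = 9.54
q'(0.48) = -1.76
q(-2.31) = -32.26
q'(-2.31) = 31.72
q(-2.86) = -51.52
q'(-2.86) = 38.32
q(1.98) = -6.60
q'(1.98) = -19.76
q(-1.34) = -7.13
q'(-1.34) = 20.08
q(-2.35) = -33.54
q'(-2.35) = 32.20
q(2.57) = -20.35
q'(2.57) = -26.84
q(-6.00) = -231.00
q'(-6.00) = 76.00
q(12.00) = -807.00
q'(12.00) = -140.00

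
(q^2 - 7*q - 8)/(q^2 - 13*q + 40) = (q + 1)/(q - 5)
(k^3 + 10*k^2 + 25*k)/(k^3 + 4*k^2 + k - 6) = k*(k^2 + 10*k + 25)/(k^3 + 4*k^2 + k - 6)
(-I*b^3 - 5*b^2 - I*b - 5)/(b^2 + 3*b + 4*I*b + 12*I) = (-I*b^3 - 5*b^2 - I*b - 5)/(b^2 + b*(3 + 4*I) + 12*I)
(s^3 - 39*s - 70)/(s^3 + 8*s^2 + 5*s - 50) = (s^2 - 5*s - 14)/(s^2 + 3*s - 10)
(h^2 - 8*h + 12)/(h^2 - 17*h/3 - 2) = 3*(h - 2)/(3*h + 1)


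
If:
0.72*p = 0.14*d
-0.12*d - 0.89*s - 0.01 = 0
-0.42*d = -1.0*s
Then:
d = -0.02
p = -0.00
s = -0.01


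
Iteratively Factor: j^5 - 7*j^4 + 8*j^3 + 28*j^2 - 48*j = (j - 4)*(j^4 - 3*j^3 - 4*j^2 + 12*j) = (j - 4)*(j - 2)*(j^3 - j^2 - 6*j) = (j - 4)*(j - 2)*(j + 2)*(j^2 - 3*j) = (j - 4)*(j - 3)*(j - 2)*(j + 2)*(j)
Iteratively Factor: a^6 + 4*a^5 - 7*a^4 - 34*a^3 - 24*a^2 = (a - 3)*(a^5 + 7*a^4 + 14*a^3 + 8*a^2) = a*(a - 3)*(a^4 + 7*a^3 + 14*a^2 + 8*a) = a*(a - 3)*(a + 2)*(a^3 + 5*a^2 + 4*a) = a^2*(a - 3)*(a + 2)*(a^2 + 5*a + 4) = a^2*(a - 3)*(a + 1)*(a + 2)*(a + 4)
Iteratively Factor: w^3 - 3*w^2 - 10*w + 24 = (w + 3)*(w^2 - 6*w + 8) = (w - 4)*(w + 3)*(w - 2)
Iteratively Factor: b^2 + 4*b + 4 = (b + 2)*(b + 2)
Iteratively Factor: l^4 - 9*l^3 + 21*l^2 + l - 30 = (l - 5)*(l^3 - 4*l^2 + l + 6) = (l - 5)*(l + 1)*(l^2 - 5*l + 6) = (l - 5)*(l - 3)*(l + 1)*(l - 2)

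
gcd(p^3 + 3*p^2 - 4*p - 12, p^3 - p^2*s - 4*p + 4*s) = p^2 - 4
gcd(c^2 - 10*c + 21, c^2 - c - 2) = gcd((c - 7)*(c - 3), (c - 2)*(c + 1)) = 1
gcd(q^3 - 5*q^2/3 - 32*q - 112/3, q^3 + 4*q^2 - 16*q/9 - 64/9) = q^2 + 16*q/3 + 16/3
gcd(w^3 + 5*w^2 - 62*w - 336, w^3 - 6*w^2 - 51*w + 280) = w^2 - w - 56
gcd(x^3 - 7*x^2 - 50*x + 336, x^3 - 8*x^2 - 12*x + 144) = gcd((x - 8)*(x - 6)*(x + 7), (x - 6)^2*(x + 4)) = x - 6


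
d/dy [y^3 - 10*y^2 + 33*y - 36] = 3*y^2 - 20*y + 33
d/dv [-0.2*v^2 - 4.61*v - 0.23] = -0.4*v - 4.61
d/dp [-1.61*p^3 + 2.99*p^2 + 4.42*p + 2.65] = -4.83*p^2 + 5.98*p + 4.42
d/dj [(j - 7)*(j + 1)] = 2*j - 6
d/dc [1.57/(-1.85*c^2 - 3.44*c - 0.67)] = (5.809*c + 5.4008)/(1.85*c^2 + 3.44*c + 0.67)^2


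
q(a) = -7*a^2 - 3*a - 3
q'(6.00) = -87.00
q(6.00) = -273.00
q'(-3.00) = 39.00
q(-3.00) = -57.00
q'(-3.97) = 52.58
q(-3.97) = -101.42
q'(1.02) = -17.28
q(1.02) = -13.34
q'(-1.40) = 16.60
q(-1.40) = -12.52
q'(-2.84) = 36.76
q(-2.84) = -50.94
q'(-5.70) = 76.80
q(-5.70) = -213.33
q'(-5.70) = 76.80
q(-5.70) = -213.33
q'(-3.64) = 47.96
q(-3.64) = -84.83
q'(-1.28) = 14.92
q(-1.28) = -10.63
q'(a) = -14*a - 3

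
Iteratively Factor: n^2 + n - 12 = (n - 3)*(n + 4)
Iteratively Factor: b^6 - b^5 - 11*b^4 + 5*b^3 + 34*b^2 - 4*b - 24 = (b - 3)*(b^5 + 2*b^4 - 5*b^3 - 10*b^2 + 4*b + 8) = (b - 3)*(b + 2)*(b^4 - 5*b^2 + 4) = (b - 3)*(b + 2)^2*(b^3 - 2*b^2 - b + 2) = (b - 3)*(b + 1)*(b + 2)^2*(b^2 - 3*b + 2) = (b - 3)*(b - 2)*(b + 1)*(b + 2)^2*(b - 1)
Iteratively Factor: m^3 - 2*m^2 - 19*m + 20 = (m - 5)*(m^2 + 3*m - 4) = (m - 5)*(m + 4)*(m - 1)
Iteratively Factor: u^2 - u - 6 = (u - 3)*(u + 2)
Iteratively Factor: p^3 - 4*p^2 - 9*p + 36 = (p - 3)*(p^2 - p - 12) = (p - 3)*(p + 3)*(p - 4)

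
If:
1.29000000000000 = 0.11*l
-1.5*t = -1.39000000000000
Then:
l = 11.73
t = 0.93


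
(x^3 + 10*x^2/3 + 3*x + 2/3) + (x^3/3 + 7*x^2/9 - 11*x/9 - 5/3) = 4*x^3/3 + 37*x^2/9 + 16*x/9 - 1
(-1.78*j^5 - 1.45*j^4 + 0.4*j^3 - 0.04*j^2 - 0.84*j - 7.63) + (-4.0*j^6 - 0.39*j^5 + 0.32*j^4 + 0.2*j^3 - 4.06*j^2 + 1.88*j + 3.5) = -4.0*j^6 - 2.17*j^5 - 1.13*j^4 + 0.6*j^3 - 4.1*j^2 + 1.04*j - 4.13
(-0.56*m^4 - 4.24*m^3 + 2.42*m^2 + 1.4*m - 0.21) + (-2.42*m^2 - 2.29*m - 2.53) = -0.56*m^4 - 4.24*m^3 - 0.89*m - 2.74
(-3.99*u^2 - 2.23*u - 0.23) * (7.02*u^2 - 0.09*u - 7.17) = -28.0098*u^4 - 15.2955*u^3 + 27.1944*u^2 + 16.0098*u + 1.6491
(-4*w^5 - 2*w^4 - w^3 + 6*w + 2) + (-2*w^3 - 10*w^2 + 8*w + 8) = -4*w^5 - 2*w^4 - 3*w^3 - 10*w^2 + 14*w + 10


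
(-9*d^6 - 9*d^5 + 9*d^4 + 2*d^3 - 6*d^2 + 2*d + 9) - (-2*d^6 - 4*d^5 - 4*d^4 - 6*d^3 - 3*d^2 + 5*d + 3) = -7*d^6 - 5*d^5 + 13*d^4 + 8*d^3 - 3*d^2 - 3*d + 6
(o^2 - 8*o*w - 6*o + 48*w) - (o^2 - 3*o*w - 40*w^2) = -5*o*w - 6*o + 40*w^2 + 48*w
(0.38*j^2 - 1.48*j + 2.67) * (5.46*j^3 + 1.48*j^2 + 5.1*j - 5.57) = 2.0748*j^5 - 7.5184*j^4 + 14.3258*j^3 - 5.713*j^2 + 21.8606*j - 14.8719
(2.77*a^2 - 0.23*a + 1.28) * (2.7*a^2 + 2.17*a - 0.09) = 7.479*a^4 + 5.3899*a^3 + 2.7076*a^2 + 2.7983*a - 0.1152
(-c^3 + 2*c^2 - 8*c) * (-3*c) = 3*c^4 - 6*c^3 + 24*c^2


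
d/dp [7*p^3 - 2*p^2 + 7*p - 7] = 21*p^2 - 4*p + 7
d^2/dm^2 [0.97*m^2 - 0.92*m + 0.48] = 1.94000000000000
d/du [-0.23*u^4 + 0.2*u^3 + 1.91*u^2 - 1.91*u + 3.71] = -0.92*u^3 + 0.6*u^2 + 3.82*u - 1.91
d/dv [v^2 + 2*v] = 2*v + 2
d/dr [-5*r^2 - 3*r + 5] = -10*r - 3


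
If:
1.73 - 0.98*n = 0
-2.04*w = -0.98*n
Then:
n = 1.77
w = 0.85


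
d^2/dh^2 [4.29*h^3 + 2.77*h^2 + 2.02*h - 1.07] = 25.74*h + 5.54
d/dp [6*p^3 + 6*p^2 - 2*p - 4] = 18*p^2 + 12*p - 2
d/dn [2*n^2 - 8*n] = 4*n - 8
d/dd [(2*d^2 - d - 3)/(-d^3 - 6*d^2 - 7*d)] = (2*d^4 - 2*d^3 - 29*d^2 - 36*d - 21)/(d^2*(d^4 + 12*d^3 + 50*d^2 + 84*d + 49))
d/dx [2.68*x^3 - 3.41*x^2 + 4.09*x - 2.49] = 8.04*x^2 - 6.82*x + 4.09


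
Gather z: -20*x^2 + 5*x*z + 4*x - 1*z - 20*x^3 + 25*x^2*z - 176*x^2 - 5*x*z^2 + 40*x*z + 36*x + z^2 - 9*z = -20*x^3 - 196*x^2 + 40*x + z^2*(1 - 5*x) + z*(25*x^2 + 45*x - 10)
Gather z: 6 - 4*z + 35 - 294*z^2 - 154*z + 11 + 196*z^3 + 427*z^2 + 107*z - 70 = 196*z^3 + 133*z^2 - 51*z - 18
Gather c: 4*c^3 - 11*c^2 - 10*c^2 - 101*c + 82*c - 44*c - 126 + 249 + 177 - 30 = 4*c^3 - 21*c^2 - 63*c + 270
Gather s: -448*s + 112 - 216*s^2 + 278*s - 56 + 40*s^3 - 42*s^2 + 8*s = 40*s^3 - 258*s^2 - 162*s + 56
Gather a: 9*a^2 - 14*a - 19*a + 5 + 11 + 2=9*a^2 - 33*a + 18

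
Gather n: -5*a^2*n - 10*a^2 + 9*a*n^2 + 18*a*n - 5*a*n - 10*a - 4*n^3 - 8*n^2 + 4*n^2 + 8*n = -10*a^2 - 10*a - 4*n^3 + n^2*(9*a - 4) + n*(-5*a^2 + 13*a + 8)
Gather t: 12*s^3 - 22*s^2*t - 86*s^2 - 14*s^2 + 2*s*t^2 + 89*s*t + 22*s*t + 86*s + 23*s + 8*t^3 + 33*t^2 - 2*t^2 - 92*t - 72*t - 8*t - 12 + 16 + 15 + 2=12*s^3 - 100*s^2 + 109*s + 8*t^3 + t^2*(2*s + 31) + t*(-22*s^2 + 111*s - 172) + 21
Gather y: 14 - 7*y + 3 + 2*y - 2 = 15 - 5*y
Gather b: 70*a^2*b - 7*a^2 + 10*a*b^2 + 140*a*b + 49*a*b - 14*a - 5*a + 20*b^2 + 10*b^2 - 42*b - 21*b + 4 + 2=-7*a^2 - 19*a + b^2*(10*a + 30) + b*(70*a^2 + 189*a - 63) + 6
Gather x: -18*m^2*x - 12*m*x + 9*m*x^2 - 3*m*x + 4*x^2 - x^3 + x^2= -x^3 + x^2*(9*m + 5) + x*(-18*m^2 - 15*m)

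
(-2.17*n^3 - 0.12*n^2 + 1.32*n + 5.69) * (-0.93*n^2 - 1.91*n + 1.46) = 2.0181*n^5 + 4.2563*n^4 - 4.1666*n^3 - 7.9881*n^2 - 8.9407*n + 8.3074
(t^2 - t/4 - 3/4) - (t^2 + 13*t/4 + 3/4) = -7*t/2 - 3/2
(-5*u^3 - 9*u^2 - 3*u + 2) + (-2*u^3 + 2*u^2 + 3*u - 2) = -7*u^3 - 7*u^2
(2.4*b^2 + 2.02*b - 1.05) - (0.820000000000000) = 2.4*b^2 + 2.02*b - 1.87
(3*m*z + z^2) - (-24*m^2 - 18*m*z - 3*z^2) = 24*m^2 + 21*m*z + 4*z^2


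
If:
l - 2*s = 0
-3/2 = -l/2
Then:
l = 3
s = 3/2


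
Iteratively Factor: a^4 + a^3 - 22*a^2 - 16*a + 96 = (a + 4)*(a^3 - 3*a^2 - 10*a + 24) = (a - 2)*(a + 4)*(a^2 - a - 12) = (a - 4)*(a - 2)*(a + 4)*(a + 3)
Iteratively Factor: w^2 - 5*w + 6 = (w - 2)*(w - 3)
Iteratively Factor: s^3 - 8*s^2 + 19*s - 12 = (s - 1)*(s^2 - 7*s + 12) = (s - 3)*(s - 1)*(s - 4)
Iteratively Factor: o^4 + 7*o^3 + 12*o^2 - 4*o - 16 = (o + 2)*(o^3 + 5*o^2 + 2*o - 8) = (o - 1)*(o + 2)*(o^2 + 6*o + 8) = (o - 1)*(o + 2)^2*(o + 4)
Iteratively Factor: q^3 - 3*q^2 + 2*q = (q - 1)*(q^2 - 2*q) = q*(q - 1)*(q - 2)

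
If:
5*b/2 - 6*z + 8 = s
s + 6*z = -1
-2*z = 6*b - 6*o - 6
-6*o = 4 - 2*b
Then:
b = -18/5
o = -28/15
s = -251/5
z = 41/5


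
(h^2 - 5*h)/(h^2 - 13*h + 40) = h/(h - 8)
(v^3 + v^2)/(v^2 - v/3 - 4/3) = 3*v^2/(3*v - 4)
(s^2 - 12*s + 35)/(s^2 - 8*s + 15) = (s - 7)/(s - 3)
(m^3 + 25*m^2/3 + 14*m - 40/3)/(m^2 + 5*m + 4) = (3*m^2 + 13*m - 10)/(3*(m + 1))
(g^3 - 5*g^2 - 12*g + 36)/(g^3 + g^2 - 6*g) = (g - 6)/g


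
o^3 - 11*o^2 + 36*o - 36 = (o - 6)*(o - 3)*(o - 2)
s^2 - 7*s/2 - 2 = (s - 4)*(s + 1/2)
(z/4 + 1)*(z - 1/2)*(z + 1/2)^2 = z^4/4 + 9*z^3/8 + 7*z^2/16 - 9*z/32 - 1/8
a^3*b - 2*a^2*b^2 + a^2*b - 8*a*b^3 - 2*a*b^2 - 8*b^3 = (a - 4*b)*(a + 2*b)*(a*b + b)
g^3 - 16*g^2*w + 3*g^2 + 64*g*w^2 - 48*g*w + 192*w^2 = (g + 3)*(g - 8*w)^2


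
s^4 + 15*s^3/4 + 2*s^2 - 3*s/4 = s*(s - 1/4)*(s + 1)*(s + 3)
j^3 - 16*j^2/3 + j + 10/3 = (j - 5)*(j - 1)*(j + 2/3)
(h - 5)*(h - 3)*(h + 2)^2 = h^4 - 4*h^3 - 13*h^2 + 28*h + 60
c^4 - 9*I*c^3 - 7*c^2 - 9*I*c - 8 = (c - 8*I)*(c - I)^2*(c + I)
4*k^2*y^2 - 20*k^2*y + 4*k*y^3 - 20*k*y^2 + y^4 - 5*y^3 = y*(2*k + y)^2*(y - 5)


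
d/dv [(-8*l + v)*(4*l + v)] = -4*l + 2*v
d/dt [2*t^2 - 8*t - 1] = 4*t - 8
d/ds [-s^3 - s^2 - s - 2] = -3*s^2 - 2*s - 1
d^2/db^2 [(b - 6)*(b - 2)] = 2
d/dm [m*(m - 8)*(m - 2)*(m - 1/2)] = 4*m^3 - 63*m^2/2 + 42*m - 8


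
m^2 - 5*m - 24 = (m - 8)*(m + 3)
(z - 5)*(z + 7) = z^2 + 2*z - 35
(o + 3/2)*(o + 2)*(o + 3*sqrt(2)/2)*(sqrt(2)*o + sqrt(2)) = sqrt(2)*o^4 + 3*o^3 + 9*sqrt(2)*o^3/2 + 13*sqrt(2)*o^2/2 + 27*o^2/2 + 3*sqrt(2)*o + 39*o/2 + 9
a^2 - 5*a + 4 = (a - 4)*(a - 1)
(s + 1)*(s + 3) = s^2 + 4*s + 3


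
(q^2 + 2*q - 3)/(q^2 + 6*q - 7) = (q + 3)/(q + 7)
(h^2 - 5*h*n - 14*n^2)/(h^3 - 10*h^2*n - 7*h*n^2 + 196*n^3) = (h + 2*n)/(h^2 - 3*h*n - 28*n^2)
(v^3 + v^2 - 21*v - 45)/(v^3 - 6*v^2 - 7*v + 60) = (v + 3)/(v - 4)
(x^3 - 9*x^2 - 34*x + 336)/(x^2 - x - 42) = x - 8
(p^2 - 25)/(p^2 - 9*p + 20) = (p + 5)/(p - 4)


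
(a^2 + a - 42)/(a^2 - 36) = (a + 7)/(a + 6)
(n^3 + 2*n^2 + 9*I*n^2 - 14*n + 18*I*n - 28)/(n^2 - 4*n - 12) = (n^2 + 9*I*n - 14)/(n - 6)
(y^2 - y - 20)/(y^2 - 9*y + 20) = (y + 4)/(y - 4)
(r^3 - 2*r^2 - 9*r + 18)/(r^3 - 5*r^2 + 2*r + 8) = (r^2 - 9)/(r^2 - 3*r - 4)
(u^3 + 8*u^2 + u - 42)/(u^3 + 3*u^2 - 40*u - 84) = (u^2 + u - 6)/(u^2 - 4*u - 12)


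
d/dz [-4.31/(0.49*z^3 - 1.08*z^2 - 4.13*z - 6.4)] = (6.3357*z^2 - 9.3096*z - 17.8003)/(-0.49*z^3 + 1.08*z^2 + 4.13*z + 6.4)^2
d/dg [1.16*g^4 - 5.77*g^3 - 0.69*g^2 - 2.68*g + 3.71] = 4.64*g^3 - 17.31*g^2 - 1.38*g - 2.68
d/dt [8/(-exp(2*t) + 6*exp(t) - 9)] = 16*(exp(t) - 3)*exp(t)/(exp(2*t) - 6*exp(t) + 9)^2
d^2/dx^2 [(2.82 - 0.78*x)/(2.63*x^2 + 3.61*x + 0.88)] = (-(0.78*x - 2.82)*(5.26*x + 3.61)*(10.52*x + 7.22) + (12.3084*x - 9.2016)*(2.63*x^2 + 3.61*x + 0.88))/(2.63*x^2 + 3.61*x + 0.88)^3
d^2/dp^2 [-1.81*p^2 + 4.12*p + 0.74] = -3.62000000000000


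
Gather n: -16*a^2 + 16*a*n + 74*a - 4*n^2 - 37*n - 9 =-16*a^2 + 74*a - 4*n^2 + n*(16*a - 37) - 9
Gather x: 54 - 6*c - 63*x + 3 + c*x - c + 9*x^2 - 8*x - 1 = -7*c + 9*x^2 + x*(c - 71) + 56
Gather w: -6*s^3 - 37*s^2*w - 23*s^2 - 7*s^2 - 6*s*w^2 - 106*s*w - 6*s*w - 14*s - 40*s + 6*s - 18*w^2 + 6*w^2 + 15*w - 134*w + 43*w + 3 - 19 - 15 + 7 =-6*s^3 - 30*s^2 - 48*s + w^2*(-6*s - 12) + w*(-37*s^2 - 112*s - 76) - 24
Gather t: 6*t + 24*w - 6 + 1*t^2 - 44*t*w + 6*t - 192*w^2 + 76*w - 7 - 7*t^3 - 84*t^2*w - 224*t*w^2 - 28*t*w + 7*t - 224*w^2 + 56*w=-7*t^3 + t^2*(1 - 84*w) + t*(-224*w^2 - 72*w + 19) - 416*w^2 + 156*w - 13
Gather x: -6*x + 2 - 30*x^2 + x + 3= -30*x^2 - 5*x + 5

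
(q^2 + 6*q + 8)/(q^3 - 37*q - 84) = (q + 2)/(q^2 - 4*q - 21)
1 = 1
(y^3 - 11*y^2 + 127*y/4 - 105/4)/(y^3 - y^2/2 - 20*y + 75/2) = (2*y^2 - 17*y + 21)/(2*(y^2 + 2*y - 15))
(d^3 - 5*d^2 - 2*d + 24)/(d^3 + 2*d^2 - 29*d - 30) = (d^3 - 5*d^2 - 2*d + 24)/(d^3 + 2*d^2 - 29*d - 30)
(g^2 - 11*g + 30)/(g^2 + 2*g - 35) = (g - 6)/(g + 7)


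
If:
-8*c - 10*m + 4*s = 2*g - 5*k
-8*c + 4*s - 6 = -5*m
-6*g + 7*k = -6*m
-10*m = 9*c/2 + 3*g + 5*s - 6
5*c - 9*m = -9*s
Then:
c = -1404/5131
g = 1938/5131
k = 96/5131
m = 1826/5131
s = 2606/5131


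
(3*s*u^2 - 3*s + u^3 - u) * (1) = 3*s*u^2 - 3*s + u^3 - u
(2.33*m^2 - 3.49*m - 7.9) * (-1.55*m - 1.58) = -3.6115*m^3 + 1.7281*m^2 + 17.7592*m + 12.482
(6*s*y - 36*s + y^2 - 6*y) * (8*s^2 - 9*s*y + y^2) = 48*s^3*y - 288*s^3 - 46*s^2*y^2 + 276*s^2*y - 3*s*y^3 + 18*s*y^2 + y^4 - 6*y^3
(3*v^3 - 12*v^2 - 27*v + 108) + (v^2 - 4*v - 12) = 3*v^3 - 11*v^2 - 31*v + 96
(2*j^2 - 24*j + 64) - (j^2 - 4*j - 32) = j^2 - 20*j + 96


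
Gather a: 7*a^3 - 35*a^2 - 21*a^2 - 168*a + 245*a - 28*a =7*a^3 - 56*a^2 + 49*a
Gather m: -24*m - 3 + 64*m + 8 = 40*m + 5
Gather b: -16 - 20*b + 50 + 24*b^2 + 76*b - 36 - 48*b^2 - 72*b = -24*b^2 - 16*b - 2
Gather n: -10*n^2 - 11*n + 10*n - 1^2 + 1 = -10*n^2 - n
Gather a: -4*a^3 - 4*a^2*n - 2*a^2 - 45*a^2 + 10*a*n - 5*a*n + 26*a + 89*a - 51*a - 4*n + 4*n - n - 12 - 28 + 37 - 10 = -4*a^3 + a^2*(-4*n - 47) + a*(5*n + 64) - n - 13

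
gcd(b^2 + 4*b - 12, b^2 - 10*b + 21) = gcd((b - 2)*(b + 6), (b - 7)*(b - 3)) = 1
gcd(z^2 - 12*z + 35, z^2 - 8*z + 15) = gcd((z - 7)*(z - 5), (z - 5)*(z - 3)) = z - 5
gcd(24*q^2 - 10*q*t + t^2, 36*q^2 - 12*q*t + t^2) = 6*q - t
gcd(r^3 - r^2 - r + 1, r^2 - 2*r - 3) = r + 1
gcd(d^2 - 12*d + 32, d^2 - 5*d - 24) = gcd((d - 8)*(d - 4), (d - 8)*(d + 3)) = d - 8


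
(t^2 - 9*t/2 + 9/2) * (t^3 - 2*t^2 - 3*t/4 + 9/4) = t^5 - 13*t^4/2 + 51*t^3/4 - 27*t^2/8 - 27*t/2 + 81/8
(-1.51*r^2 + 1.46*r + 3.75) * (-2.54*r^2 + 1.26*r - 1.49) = 3.8354*r^4 - 5.611*r^3 - 5.4355*r^2 + 2.5496*r - 5.5875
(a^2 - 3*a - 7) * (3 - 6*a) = -6*a^3 + 21*a^2 + 33*a - 21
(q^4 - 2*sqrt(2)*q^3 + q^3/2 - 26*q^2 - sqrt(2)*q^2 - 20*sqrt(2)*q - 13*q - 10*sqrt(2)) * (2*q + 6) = 2*q^5 - 4*sqrt(2)*q^4 + 7*q^4 - 49*q^3 - 14*sqrt(2)*q^3 - 182*q^2 - 46*sqrt(2)*q^2 - 140*sqrt(2)*q - 78*q - 60*sqrt(2)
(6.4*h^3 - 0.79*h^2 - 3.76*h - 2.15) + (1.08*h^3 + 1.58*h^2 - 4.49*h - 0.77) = 7.48*h^3 + 0.79*h^2 - 8.25*h - 2.92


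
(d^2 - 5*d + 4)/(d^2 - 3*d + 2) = (d - 4)/(d - 2)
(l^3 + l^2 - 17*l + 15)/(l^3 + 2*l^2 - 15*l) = (l - 1)/l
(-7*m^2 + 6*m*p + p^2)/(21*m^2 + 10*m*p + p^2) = (-m + p)/(3*m + p)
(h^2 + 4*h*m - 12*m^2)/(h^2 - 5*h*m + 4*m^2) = (h^2 + 4*h*m - 12*m^2)/(h^2 - 5*h*m + 4*m^2)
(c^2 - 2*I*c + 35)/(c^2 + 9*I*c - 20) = (c - 7*I)/(c + 4*I)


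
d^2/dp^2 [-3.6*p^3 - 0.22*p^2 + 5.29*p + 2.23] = -21.6*p - 0.44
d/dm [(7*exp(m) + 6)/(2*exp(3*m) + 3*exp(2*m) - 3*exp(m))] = (-28*exp(3*m) - 57*exp(2*m) - 36*exp(m) + 18)*exp(-m)/(4*exp(4*m) + 12*exp(3*m) - 3*exp(2*m) - 18*exp(m) + 9)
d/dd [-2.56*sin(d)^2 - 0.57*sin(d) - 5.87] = -(5.12*sin(d) + 0.57)*cos(d)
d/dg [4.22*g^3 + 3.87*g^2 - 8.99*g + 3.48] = 12.66*g^2 + 7.74*g - 8.99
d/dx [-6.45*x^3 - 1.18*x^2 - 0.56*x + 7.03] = -19.35*x^2 - 2.36*x - 0.56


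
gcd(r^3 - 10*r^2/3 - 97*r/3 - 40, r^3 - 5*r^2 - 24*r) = r^2 - 5*r - 24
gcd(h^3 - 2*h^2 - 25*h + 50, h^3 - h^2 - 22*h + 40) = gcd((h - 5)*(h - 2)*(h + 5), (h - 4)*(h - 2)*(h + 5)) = h^2 + 3*h - 10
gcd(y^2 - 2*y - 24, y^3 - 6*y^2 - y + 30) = 1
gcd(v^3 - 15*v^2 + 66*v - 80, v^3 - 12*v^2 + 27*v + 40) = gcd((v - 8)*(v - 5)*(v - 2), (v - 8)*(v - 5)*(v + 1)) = v^2 - 13*v + 40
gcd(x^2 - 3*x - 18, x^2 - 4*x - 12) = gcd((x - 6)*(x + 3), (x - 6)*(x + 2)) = x - 6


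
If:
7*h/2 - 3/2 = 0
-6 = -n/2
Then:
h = 3/7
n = 12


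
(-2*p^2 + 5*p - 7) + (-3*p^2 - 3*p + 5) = -5*p^2 + 2*p - 2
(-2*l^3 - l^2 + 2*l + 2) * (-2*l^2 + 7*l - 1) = 4*l^5 - 12*l^4 - 9*l^3 + 11*l^2 + 12*l - 2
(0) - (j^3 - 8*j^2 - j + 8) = -j^3 + 8*j^2 + j - 8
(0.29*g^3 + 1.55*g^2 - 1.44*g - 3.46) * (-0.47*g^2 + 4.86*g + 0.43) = -0.1363*g^5 + 0.6809*g^4 + 8.3345*g^3 - 4.7057*g^2 - 17.4348*g - 1.4878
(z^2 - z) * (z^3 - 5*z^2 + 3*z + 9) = z^5 - 6*z^4 + 8*z^3 + 6*z^2 - 9*z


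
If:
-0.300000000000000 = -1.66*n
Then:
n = 0.18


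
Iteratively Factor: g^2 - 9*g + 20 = (g - 4)*(g - 5)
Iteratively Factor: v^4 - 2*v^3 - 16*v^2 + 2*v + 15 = (v + 3)*(v^3 - 5*v^2 - v + 5) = (v - 5)*(v + 3)*(v^2 - 1) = (v - 5)*(v - 1)*(v + 3)*(v + 1)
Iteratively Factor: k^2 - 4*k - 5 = (k - 5)*(k + 1)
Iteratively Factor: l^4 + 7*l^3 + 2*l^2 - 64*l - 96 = (l + 4)*(l^3 + 3*l^2 - 10*l - 24) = (l + 2)*(l + 4)*(l^2 + l - 12) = (l - 3)*(l + 2)*(l + 4)*(l + 4)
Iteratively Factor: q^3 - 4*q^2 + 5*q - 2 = (q - 1)*(q^2 - 3*q + 2) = (q - 1)^2*(q - 2)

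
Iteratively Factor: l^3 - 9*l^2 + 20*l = (l - 4)*(l^2 - 5*l) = l*(l - 4)*(l - 5)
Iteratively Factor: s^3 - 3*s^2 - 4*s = (s)*(s^2 - 3*s - 4) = s*(s - 4)*(s + 1)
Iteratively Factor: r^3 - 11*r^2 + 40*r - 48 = (r - 3)*(r^2 - 8*r + 16) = (r - 4)*(r - 3)*(r - 4)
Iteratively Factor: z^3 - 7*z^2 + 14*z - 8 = (z - 1)*(z^2 - 6*z + 8) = (z - 4)*(z - 1)*(z - 2)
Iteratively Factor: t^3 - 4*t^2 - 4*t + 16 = (t - 4)*(t^2 - 4) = (t - 4)*(t - 2)*(t + 2)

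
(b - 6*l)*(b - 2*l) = b^2 - 8*b*l + 12*l^2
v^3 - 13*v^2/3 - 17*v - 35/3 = (v - 7)*(v + 1)*(v + 5/3)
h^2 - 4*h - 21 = (h - 7)*(h + 3)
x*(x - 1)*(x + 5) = x^3 + 4*x^2 - 5*x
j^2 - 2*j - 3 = (j - 3)*(j + 1)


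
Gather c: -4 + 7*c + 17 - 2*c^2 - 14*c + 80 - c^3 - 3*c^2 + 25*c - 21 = -c^3 - 5*c^2 + 18*c + 72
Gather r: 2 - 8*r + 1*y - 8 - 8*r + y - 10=-16*r + 2*y - 16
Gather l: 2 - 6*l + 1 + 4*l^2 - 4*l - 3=4*l^2 - 10*l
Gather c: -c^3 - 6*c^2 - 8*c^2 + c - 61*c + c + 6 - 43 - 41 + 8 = -c^3 - 14*c^2 - 59*c - 70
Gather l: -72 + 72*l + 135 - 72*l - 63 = 0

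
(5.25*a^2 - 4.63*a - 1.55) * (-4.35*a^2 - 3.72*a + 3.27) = -22.8375*a^4 + 0.610499999999998*a^3 + 41.1336*a^2 - 9.3741*a - 5.0685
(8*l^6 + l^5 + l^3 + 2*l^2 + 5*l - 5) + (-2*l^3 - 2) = 8*l^6 + l^5 - l^3 + 2*l^2 + 5*l - 7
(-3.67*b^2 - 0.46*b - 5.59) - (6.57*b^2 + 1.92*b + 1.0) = -10.24*b^2 - 2.38*b - 6.59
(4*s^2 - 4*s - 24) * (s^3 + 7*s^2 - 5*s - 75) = 4*s^5 + 24*s^4 - 72*s^3 - 448*s^2 + 420*s + 1800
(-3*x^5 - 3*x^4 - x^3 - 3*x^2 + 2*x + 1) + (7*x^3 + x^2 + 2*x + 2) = -3*x^5 - 3*x^4 + 6*x^3 - 2*x^2 + 4*x + 3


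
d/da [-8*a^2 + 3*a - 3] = 3 - 16*a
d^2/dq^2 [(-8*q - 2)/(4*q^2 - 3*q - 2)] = 4*((4*q + 1)*(8*q - 3)^2 + 8*(6*q - 1)*(-4*q^2 + 3*q + 2))/(-4*q^2 + 3*q + 2)^3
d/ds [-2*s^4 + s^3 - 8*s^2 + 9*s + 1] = -8*s^3 + 3*s^2 - 16*s + 9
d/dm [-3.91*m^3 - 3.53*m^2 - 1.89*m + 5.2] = -11.73*m^2 - 7.06*m - 1.89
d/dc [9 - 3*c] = -3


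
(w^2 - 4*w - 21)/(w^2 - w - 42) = (w + 3)/(w + 6)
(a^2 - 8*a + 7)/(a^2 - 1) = (a - 7)/(a + 1)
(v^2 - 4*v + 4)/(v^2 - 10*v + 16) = (v - 2)/(v - 8)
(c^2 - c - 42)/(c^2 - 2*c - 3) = (-c^2 + c + 42)/(-c^2 + 2*c + 3)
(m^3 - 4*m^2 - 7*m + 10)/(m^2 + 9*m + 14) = (m^2 - 6*m + 5)/(m + 7)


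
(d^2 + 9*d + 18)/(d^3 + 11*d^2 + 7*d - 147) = (d^2 + 9*d + 18)/(d^3 + 11*d^2 + 7*d - 147)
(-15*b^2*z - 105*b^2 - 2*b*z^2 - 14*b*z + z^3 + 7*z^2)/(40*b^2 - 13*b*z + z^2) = (3*b*z + 21*b + z^2 + 7*z)/(-8*b + z)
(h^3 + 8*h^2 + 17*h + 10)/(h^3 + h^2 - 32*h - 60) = (h + 1)/(h - 6)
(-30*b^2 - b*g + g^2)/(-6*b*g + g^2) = (5*b + g)/g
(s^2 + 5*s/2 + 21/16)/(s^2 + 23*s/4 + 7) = (s + 3/4)/(s + 4)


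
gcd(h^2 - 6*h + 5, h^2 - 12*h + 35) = h - 5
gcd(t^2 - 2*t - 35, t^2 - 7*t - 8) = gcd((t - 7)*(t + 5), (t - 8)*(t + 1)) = 1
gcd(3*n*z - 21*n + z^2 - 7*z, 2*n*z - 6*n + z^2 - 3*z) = 1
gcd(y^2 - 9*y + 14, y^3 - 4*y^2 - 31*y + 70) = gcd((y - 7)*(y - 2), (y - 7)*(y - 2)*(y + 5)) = y^2 - 9*y + 14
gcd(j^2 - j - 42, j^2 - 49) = j - 7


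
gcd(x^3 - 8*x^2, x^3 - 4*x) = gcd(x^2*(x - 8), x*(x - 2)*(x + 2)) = x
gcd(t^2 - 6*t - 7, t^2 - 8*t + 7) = t - 7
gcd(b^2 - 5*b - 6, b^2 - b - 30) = b - 6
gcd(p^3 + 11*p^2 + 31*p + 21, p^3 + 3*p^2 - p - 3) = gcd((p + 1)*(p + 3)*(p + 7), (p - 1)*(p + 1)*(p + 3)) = p^2 + 4*p + 3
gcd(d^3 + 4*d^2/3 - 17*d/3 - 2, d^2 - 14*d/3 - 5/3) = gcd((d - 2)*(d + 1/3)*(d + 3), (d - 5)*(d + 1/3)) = d + 1/3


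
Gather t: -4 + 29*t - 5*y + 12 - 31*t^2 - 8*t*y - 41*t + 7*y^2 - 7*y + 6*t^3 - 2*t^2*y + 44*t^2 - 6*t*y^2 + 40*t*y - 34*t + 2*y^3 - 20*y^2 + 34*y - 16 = 6*t^3 + t^2*(13 - 2*y) + t*(-6*y^2 + 32*y - 46) + 2*y^3 - 13*y^2 + 22*y - 8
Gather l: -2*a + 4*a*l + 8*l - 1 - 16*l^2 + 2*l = -2*a - 16*l^2 + l*(4*a + 10) - 1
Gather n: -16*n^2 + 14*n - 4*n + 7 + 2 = -16*n^2 + 10*n + 9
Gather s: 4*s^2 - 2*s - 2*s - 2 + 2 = 4*s^2 - 4*s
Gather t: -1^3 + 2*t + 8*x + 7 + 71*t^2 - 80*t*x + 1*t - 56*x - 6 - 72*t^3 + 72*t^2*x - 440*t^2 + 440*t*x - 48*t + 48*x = -72*t^3 + t^2*(72*x - 369) + t*(360*x - 45)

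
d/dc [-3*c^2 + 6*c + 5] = 6 - 6*c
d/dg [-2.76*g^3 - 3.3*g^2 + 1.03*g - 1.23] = -8.28*g^2 - 6.6*g + 1.03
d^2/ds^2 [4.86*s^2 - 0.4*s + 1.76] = 9.72000000000000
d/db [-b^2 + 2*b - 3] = 2 - 2*b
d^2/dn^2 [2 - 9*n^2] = -18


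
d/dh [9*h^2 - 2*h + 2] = 18*h - 2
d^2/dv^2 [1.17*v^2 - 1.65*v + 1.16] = 2.34000000000000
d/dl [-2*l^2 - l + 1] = -4*l - 1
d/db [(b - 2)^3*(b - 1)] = (b - 2)^2*(4*b - 5)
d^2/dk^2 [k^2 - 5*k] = 2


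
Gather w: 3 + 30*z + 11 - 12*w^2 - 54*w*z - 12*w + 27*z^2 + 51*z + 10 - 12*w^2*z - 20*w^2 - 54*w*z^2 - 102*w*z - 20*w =w^2*(-12*z - 32) + w*(-54*z^2 - 156*z - 32) + 27*z^2 + 81*z + 24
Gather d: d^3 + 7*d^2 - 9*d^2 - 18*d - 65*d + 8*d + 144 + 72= d^3 - 2*d^2 - 75*d + 216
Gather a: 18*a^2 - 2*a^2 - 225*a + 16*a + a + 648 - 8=16*a^2 - 208*a + 640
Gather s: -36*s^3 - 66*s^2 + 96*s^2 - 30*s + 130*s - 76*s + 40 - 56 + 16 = -36*s^3 + 30*s^2 + 24*s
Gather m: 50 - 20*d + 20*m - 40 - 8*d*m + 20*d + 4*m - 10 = m*(24 - 8*d)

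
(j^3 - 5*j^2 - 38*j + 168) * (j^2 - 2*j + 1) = j^5 - 7*j^4 - 27*j^3 + 239*j^2 - 374*j + 168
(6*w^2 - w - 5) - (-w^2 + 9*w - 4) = 7*w^2 - 10*w - 1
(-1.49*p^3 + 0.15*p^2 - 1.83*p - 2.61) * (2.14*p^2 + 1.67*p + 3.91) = -3.1886*p^5 - 2.1673*p^4 - 9.4916*p^3 - 8.055*p^2 - 11.514*p - 10.2051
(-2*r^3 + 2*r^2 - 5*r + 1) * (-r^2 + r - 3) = 2*r^5 - 4*r^4 + 13*r^3 - 12*r^2 + 16*r - 3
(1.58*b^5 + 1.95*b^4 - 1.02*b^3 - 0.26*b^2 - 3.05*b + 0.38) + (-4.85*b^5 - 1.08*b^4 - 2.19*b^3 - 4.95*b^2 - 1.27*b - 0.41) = -3.27*b^5 + 0.87*b^4 - 3.21*b^3 - 5.21*b^2 - 4.32*b - 0.03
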